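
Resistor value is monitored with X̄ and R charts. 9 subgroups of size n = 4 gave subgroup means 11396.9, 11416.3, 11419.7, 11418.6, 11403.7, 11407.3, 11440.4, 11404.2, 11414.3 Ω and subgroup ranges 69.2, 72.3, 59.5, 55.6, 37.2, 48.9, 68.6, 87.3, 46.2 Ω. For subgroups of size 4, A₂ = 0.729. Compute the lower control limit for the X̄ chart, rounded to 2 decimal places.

11369.36

X̄̄ = (11396.9 + 11416.3 + 11419.7 + 11418.6 + 11403.7 + 11407.3 + 11440.4 + 11404.2 + 11414.3) / 9 = 102721.4000 / 9 = 11413.4889
R̄ = (69.2 + 72.3 + 59.5 + 55.6 + 37.2 + 48.9 + 68.6 + 87.3 + 46.2) / 9 = 544.8000 / 9 = 60.5333
LCL = X̄̄ − A₂·R̄ = 11413.4889 − 0.729 × 60.5333 = 11369.3601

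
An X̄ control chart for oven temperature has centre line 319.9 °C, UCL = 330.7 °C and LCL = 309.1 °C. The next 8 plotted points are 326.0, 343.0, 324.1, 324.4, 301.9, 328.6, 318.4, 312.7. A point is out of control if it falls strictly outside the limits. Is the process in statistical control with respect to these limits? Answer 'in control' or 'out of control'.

out of control

Compare each point to [309.1, 330.7]: sample 2 = 343.0 > UCL; sample 5 = 301.9 < LCL.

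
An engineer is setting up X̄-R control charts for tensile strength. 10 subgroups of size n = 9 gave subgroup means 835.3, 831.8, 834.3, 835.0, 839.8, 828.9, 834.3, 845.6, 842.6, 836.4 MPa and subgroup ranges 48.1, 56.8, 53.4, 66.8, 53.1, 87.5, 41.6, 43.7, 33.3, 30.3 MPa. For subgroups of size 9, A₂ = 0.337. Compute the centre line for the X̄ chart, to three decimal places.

836.400

X̄̄ = (835.3 + 831.8 + 834.3 + 835.0 + 839.8 + 828.9 + 834.3 + 845.6 + 842.6 + 836.4) / 10 = 8364.0000 / 10 = 836.4000
CL = X̄̄ = 836.4000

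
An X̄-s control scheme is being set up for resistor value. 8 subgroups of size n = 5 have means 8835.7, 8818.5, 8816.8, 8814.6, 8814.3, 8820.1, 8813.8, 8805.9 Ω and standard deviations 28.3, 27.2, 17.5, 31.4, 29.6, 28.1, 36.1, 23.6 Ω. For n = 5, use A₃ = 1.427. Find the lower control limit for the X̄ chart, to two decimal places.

8777.90

X̄̄ = (8835.7 + 8818.5 + 8816.8 + 8814.6 + 8814.3 + 8820.1 + 8813.8 + 8805.9) / 8 = 8817.4625
s̄ = (28.3 + 27.2 + 17.5 + 31.4 + 29.6 + 28.1 + 36.1 + 23.6) / 8 = 27.7250
LCL = X̄̄ − A₃·s̄ = 8817.4625 − 1.427 × 27.7250 = 8777.8989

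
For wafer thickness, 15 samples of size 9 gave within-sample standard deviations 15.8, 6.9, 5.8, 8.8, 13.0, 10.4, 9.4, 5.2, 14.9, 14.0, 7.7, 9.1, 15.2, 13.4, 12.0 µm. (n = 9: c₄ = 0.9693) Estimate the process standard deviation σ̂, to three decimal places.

s̄ = (15.8 + 6.9 + 5.8 + 8.8 + 13.0 + 10.4 + 9.4 + 5.2 + 14.9 + 14.0 + 7.7 + 9.1 + 15.2 + 13.4 + 12.0) / 15 = 10.7733
σ̂ = s̄ / c₄ = 10.7733 / 0.9693 = 11.1146

11.115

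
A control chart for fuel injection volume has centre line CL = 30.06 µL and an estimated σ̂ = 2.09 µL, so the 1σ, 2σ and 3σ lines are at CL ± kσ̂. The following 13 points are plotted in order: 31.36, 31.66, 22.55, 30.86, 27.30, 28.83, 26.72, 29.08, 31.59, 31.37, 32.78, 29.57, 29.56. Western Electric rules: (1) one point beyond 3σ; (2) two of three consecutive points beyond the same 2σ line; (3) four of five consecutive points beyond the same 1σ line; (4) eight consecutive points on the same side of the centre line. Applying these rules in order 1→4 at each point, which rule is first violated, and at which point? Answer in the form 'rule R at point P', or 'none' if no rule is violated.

rule 1 at point 3

Zone of each point (C = within 1σ̂, B = 1σ̂–2σ̂, A = 2σ̂–3σ̂, * = beyond 3σ̂; sign = side of CL): 1:+C, 2:+C, 3:-*, 4:+C, 5:-B, 6:-C, 7:-B, 8:-C, 9:+C, 10:+C, 11:+B, 12:-C, 13:-C
Rule 1 (one point beyond the 3σ limits) is satisfied at point 3.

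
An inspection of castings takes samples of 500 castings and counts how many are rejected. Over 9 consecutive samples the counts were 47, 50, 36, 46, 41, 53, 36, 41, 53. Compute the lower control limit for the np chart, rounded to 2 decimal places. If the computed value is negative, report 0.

p̄ = Σdᵢ / (k·n) = 403 / (9 × 500) = 0.08956
LCL = np̄ − 3·√(np̄(1−p̄)) = 44.7778 − 3 × 6.3850 = 25.6229

25.62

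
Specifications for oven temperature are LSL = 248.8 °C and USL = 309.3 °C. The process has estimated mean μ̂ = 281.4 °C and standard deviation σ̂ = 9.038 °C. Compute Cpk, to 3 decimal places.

1.029

Cpu = (USL − μ̂) / (3σ̂) = (309.3 − 281.4) / (3 × 9.038) = 1.0290; Cpl = (μ̂ − LSL) / (3σ̂) = (281.4 − 248.8) / (3 × 9.038) = 1.2023; Cpk = min(Cpu, Cpl) = 1.0290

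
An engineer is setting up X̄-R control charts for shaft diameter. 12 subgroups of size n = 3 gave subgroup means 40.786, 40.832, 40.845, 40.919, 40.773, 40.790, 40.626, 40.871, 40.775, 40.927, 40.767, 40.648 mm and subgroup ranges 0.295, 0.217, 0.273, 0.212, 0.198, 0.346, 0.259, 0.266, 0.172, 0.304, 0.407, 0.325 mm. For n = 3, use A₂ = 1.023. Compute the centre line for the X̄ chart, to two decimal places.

40.80

X̄̄ = (40.786 + 40.832 + 40.845 + 40.919 + 40.773 + 40.790 + 40.626 + 40.871 + 40.775 + 40.927 + 40.767 + 40.648) / 12 = 489.5590 / 12 = 40.7966
CL = X̄̄ = 40.7966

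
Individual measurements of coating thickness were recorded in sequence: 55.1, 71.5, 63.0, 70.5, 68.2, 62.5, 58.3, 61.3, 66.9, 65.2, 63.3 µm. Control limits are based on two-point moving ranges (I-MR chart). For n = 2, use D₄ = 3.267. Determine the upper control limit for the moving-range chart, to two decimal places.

Moving ranges: 16.4, 8.5, 7.5, 2.3, 5.7, 4.2, 3.0, 5.6, 1.7, 1.9; M̄R̄ = 56.8000 / 10 = 5.6800
UCL_MR = D₄·M̄R̄ = 3.267 × 5.6800 = 18.5566

18.56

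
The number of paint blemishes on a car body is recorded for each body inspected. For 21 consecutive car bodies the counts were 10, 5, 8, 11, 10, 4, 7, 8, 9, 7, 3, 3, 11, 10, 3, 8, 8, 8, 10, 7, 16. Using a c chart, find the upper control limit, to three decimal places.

c̄ = (10 + 5 + 8 + 11 + 10 + 4 + 7 + 8 + 9 + 7 + 3 + 3 + 11 + 10 + 3 + 8 + 8 + 8 + 10 + 7 + 16) / 21 = 166 / 21 = 7.9048
UCL = c̄ + 3√c̄ = 7.9048 + 3 × √7.9048 = 7.9048 + 3 × 2.8115 = 16.3394

16.339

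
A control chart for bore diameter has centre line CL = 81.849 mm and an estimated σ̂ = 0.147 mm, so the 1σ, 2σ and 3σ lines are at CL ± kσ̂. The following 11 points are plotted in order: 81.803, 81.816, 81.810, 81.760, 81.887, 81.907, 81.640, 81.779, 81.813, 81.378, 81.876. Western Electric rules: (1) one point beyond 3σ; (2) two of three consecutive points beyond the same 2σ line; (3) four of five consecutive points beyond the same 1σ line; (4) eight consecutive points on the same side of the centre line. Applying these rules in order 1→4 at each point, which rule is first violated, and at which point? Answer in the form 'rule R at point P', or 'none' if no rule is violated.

rule 1 at point 10

Zone of each point (C = within 1σ̂, B = 1σ̂–2σ̂, A = 2σ̂–3σ̂, * = beyond 3σ̂; sign = side of CL): 1:-C, 2:-C, 3:-C, 4:-C, 5:+C, 6:+C, 7:-B, 8:-C, 9:-C, 10:-*, 11:+C
Rule 1 (one point beyond the 3σ limits) is satisfied at point 10.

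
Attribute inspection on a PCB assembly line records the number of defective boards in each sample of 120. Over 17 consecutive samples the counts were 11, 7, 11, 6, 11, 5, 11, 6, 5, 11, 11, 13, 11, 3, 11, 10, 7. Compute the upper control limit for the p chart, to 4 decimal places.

0.1450

p̄ = Σdᵢ / (k·n) = 150 / (17 × 120) = 0.07353
UCL = p̄ + 3·√(p̄(1−p̄)/n) = 0.07353 + 3 × √(0.07353×0.92647/120) = 0.07353 + 3 × 0.02383 = 0.14501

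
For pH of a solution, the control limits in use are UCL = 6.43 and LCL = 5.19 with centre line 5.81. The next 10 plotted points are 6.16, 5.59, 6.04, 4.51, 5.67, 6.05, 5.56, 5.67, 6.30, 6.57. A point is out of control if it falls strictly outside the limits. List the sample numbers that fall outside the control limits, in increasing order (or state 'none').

4, 10

Compare each point to [5.19, 6.43]: sample 4 = 4.51 < LCL; sample 10 = 6.57 > UCL.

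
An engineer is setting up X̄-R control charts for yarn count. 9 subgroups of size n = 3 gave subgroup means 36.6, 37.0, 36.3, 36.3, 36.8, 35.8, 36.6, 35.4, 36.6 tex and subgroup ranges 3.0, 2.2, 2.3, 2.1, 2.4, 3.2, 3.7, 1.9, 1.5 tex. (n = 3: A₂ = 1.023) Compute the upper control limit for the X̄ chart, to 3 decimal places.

X̄̄ = (36.6 + 37.0 + 36.3 + 36.3 + 36.8 + 35.8 + 36.6 + 35.4 + 36.6) / 9 = 327.4000 / 9 = 36.3778
R̄ = (3.0 + 2.2 + 2.3 + 2.1 + 2.4 + 3.2 + 3.7 + 1.9 + 1.5) / 9 = 22.3000 / 9 = 2.4778
UCL = X̄̄ + A₂·R̄ = 36.3778 + 1.023 × 2.4778 = 38.9125

38.913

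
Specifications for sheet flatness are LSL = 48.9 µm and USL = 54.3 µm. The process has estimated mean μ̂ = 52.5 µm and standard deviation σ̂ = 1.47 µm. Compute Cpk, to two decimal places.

0.41

Cpu = (USL − μ̂) / (3σ̂) = (54.3 − 52.5) / (3 × 1.47) = 0.4082; Cpl = (μ̂ − LSL) / (3σ̂) = (52.5 − 48.9) / (3 × 1.47) = 0.8163; Cpk = min(Cpu, Cpl) = 0.4082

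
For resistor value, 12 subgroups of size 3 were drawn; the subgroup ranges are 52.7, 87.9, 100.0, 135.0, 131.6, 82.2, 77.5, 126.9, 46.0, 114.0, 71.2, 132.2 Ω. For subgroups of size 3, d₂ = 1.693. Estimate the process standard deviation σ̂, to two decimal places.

56.96

R̄ = (52.7 + 87.9 + 100.0 + 135.0 + 131.6 + 82.2 + 77.5 + 126.9 + 46.0 + 114.0 + 71.2 + 132.2) / 12 = 96.4333
σ̂ = R̄ / d₂ = 96.4333 / 1.693 = 56.9600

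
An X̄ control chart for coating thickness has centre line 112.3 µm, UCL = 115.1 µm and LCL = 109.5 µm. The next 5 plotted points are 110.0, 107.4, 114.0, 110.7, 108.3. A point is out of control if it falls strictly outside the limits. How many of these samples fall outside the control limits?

Compare each point to [109.5, 115.1]: sample 2 = 107.4 < LCL; sample 5 = 108.3 < LCL.

2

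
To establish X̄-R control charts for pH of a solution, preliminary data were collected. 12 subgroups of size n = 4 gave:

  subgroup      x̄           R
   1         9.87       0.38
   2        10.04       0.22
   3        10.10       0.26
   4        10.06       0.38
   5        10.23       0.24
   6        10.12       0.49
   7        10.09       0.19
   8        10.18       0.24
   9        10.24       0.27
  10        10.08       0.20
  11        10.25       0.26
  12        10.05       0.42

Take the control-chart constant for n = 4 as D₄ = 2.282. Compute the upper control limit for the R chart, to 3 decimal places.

R̄ = (0.38 + 0.22 + 0.26 + 0.38 + 0.24 + 0.49 + 0.19 + 0.24 + 0.27 + 0.20 + 0.26 + 0.42) / 12 = 3.5500 / 12 = 0.2958
UCL_R = D₄·R̄ = 2.282 × 0.2958 = 0.6751

0.675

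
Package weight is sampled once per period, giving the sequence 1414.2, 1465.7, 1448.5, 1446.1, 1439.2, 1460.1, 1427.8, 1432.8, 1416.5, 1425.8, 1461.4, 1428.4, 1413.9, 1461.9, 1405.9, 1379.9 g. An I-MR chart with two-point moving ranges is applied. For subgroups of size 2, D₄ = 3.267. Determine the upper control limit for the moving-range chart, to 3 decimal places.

Moving ranges: 51.5, 17.2, 2.4, 6.9, 20.9, 32.3, 5.0, 16.3, 9.3, 35.6, 33.0, 14.5, 48.0, 56.0, 26.0; M̄R̄ = 374.9000 / 15 = 24.9933
UCL_MR = D₄·M̄R̄ = 3.267 × 24.9933 = 81.6532

81.653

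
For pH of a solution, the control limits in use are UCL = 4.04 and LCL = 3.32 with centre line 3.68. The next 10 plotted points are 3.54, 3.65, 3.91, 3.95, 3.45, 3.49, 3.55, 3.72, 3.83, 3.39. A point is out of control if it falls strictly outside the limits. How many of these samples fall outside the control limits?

All 10 points lie within [3.32, 4.04].

0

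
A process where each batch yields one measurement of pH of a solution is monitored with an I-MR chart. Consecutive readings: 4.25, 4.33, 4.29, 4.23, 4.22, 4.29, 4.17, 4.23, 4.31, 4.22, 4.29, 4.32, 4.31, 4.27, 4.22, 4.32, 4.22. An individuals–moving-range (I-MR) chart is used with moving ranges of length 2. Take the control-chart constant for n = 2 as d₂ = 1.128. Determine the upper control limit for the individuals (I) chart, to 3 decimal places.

X̄ = (4.25 + 4.33 + 4.29 + 4.23 + 4.22 + 4.29 + 4.17 + 4.23 + 4.31 + 4.22 + 4.29 + 4.32 + 4.31 + 4.27 + 4.22 + 4.32 + 4.22) / 17 = 4.2641
Moving ranges: 0.08, 0.04, 0.06, 0.01, 0.07, 0.12, 0.06, 0.08, 0.09, 0.07, 0.03, 0.01, 0.04, 0.05, 0.10, 0.10; M̄R̄ = 1.0100 / 16 = 0.0631
UCL = X̄ + 3·M̄R̄/d₂ = 4.2641 + 3 × 0.0631 / 1.128 = 4.4320

4.432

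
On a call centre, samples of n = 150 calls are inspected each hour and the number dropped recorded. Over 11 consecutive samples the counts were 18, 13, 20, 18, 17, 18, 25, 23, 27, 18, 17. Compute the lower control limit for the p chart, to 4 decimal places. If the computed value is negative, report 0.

0.0474

p̄ = Σdᵢ / (k·n) = 214 / (11 × 150) = 0.12970
LCL = p̄ − 3·√(p̄(1−p̄)/n) = 0.12970 − 3 × 0.02743 = 0.04740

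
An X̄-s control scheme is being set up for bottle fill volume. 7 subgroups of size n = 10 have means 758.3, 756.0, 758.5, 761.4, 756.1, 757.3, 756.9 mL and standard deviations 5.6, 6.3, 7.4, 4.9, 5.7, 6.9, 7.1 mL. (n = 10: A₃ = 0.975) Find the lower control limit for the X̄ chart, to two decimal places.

751.67

X̄̄ = (758.3 + 756.0 + 758.5 + 761.4 + 756.1 + 757.3 + 756.9) / 7 = 757.7857
s̄ = (5.6 + 6.3 + 7.4 + 4.9 + 5.7 + 6.9 + 7.1) / 7 = 6.2714
LCL = X̄̄ − A₃·s̄ = 757.7857 − 0.975 × 6.2714 = 751.6711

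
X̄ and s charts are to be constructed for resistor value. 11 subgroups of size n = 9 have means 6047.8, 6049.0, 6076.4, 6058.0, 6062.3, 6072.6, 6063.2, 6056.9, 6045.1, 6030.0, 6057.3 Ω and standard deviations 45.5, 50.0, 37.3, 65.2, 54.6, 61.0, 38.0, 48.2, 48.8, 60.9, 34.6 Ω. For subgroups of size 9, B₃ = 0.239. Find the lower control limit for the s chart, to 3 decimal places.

s̄ = (45.5 + 50.0 + 37.3 + 65.2 + 54.6 + 61.0 + 38.0 + 48.2 + 48.8 + 60.9 + 34.6) / 11 = 49.4636
LCL_s = B₃·s̄ = 0.239 × 49.4636 = 11.8218

11.822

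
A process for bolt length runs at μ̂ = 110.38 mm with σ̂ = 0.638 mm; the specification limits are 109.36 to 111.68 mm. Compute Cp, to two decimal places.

Cp = (USL − LSL) / (6σ̂) = (111.68 − 109.36) / (6 × 0.638) = 2.3200 / 3.8280 = 0.6061

0.61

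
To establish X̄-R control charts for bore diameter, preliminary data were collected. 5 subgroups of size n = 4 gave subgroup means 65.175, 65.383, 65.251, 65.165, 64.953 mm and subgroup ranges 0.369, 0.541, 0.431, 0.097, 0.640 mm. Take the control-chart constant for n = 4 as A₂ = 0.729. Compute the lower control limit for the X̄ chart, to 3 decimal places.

X̄̄ = (65.175 + 65.383 + 65.251 + 65.165 + 64.953) / 5 = 325.9270 / 5 = 65.1854
R̄ = (0.369 + 0.541 + 0.431 + 0.097 + 0.640) / 5 = 2.0780 / 5 = 0.4156
LCL = X̄̄ − A₂·R̄ = 65.1854 − 0.729 × 0.4156 = 64.8824

64.882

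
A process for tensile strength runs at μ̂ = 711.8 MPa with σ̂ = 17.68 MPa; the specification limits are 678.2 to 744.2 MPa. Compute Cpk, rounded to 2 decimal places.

Cpu = (USL − μ̂) / (3σ̂) = (744.2 − 711.8) / (3 × 17.68) = 0.6109; Cpl = (μ̂ − LSL) / (3σ̂) = (711.8 − 678.2) / (3 × 17.68) = 0.6335; Cpk = min(Cpu, Cpl) = 0.6109

0.61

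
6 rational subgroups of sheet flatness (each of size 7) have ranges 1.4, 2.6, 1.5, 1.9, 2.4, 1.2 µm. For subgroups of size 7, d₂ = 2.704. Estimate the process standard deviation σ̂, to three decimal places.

R̄ = (1.4 + 2.6 + 1.5 + 1.9 + 2.4 + 1.2) / 6 = 1.8333
σ̂ = R̄ / d₂ = 1.8333 / 2.704 = 0.6780

0.678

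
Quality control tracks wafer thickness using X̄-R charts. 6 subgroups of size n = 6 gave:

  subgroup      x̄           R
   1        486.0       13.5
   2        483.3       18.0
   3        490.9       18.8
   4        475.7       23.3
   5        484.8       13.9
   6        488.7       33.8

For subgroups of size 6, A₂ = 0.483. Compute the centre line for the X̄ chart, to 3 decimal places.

X̄̄ = (486.0 + 483.3 + 490.9 + 475.7 + 484.8 + 488.7) / 6 = 2909.4000 / 6 = 484.9000
CL = X̄̄ = 484.9000

484.900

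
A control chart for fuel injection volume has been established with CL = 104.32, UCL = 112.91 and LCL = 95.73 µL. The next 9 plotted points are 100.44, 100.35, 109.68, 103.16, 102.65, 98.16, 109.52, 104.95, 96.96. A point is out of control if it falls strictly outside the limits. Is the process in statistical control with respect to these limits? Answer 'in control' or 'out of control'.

All 9 points lie within [95.73, 112.91].

in control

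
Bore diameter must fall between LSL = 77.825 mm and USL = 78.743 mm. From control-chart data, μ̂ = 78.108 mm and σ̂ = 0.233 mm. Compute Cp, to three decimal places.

0.657

Cp = (USL − LSL) / (6σ̂) = (78.743 − 77.825) / (6 × 0.233) = 0.9180 / 1.3980 = 0.6567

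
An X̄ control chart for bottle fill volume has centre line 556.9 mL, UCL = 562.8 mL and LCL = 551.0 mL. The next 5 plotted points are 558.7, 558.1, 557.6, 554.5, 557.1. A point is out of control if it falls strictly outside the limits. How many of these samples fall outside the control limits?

0

All 5 points lie within [551.0, 562.8].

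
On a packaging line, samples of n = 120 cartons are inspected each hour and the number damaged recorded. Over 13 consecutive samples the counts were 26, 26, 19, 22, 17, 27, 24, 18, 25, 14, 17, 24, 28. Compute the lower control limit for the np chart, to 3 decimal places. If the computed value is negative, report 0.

p̄ = Σdᵢ / (k·n) = 287 / (13 × 120) = 0.18397
LCL = np̄ − 3·√(np̄(1−p̄)) = 22.0769 − 3 × 4.2444 = 9.3436

9.344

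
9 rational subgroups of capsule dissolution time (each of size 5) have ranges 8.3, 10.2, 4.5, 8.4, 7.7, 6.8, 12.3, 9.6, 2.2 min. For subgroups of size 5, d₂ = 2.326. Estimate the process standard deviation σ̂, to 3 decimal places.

3.344

R̄ = (8.3 + 10.2 + 4.5 + 8.4 + 7.7 + 6.8 + 12.3 + 9.6 + 2.2) / 9 = 7.7778
σ̂ = R̄ / d₂ = 7.7778 / 2.326 = 3.3438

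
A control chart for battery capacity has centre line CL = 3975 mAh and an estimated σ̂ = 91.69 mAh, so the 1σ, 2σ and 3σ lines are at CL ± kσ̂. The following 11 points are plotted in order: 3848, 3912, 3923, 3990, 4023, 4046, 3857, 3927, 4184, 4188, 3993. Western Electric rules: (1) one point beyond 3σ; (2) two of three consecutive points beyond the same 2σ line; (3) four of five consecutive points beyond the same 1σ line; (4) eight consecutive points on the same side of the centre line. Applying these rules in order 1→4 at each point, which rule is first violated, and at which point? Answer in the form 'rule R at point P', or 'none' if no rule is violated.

Zone of each point (C = within 1σ̂, B = 1σ̂–2σ̂, A = 2σ̂–3σ̂, * = beyond 3σ̂; sign = side of CL): 1:-B, 2:-C, 3:-C, 4:+C, 5:+C, 6:+C, 7:-B, 8:-C, 9:+A, 10:+A, 11:+C
Rule 2 (two of three consecutive points beyond the same 2σ limit) is satisfied at point 10.

rule 2 at point 10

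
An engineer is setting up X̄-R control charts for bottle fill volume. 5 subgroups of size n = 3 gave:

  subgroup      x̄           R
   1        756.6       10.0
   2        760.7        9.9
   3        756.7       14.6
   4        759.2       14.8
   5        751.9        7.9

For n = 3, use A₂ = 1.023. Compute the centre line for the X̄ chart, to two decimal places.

X̄̄ = (756.6 + 760.7 + 756.7 + 759.2 + 751.9) / 5 = 3785.1000 / 5 = 757.0200
CL = X̄̄ = 757.0200

757.02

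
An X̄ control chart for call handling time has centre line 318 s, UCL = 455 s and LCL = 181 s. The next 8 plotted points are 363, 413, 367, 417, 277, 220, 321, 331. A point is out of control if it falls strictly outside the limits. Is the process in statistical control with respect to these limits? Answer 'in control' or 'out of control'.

in control

All 8 points lie within [181, 455].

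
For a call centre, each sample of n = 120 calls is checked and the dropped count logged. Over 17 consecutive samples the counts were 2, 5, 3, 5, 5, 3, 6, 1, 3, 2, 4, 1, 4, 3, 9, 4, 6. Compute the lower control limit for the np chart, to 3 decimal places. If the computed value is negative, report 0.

p̄ = Σdᵢ / (k·n) = 66 / (17 × 120) = 0.03235
LCL = np̄ − 3·√(np̄(1−p̄)) = 3.8824 − 3 × 1.9382 = -1.9323 → 0 (negative, so LCL = 0)

0.000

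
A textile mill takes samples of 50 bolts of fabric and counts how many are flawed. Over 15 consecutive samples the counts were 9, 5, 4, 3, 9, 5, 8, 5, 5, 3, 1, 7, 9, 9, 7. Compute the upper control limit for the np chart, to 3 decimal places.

12.794

p̄ = Σdᵢ / (k·n) = 89 / (15 × 50) = 0.11867
UCL = np̄ + 3·√(np̄(1−p̄)) = 5.9333 + 3 × √(5.9333×0.88133) = 5.9333 + 3 × 2.2868 = 12.7936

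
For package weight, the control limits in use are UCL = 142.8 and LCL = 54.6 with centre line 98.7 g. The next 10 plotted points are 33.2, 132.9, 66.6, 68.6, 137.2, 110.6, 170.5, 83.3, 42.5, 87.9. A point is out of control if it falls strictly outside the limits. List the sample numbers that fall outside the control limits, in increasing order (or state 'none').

Compare each point to [54.6, 142.8]: sample 1 = 33.2 < LCL; sample 7 = 170.5 > UCL; sample 9 = 42.5 < LCL.

1, 7, 9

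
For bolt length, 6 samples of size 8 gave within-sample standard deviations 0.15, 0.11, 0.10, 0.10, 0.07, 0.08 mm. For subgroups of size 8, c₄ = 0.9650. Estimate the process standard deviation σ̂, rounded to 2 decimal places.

s̄ = (0.15 + 0.11 + 0.10 + 0.10 + 0.07 + 0.08) / 6 = 0.1017
σ̂ = s̄ / c₄ = 0.1017 / 0.9650 = 0.1054

0.11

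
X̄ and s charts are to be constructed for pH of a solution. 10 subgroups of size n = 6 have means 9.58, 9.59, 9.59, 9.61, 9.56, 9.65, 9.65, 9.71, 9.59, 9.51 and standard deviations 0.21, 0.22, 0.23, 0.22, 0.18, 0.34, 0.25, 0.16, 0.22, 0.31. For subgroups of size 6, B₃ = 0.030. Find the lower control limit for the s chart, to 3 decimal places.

0.007

s̄ = (0.21 + 0.22 + 0.23 + 0.22 + 0.18 + 0.34 + 0.25 + 0.16 + 0.22 + 0.31) / 10 = 0.2340
LCL_s = B₃·s̄ = 0.030 × 0.2340 = 0.0070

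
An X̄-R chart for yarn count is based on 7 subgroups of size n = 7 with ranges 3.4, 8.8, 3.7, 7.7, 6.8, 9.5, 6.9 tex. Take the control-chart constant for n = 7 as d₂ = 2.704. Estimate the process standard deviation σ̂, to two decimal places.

R̄ = (3.4 + 8.8 + 3.7 + 7.7 + 6.8 + 9.5 + 6.9) / 7 = 6.6857
σ̂ = R̄ / d₂ = 6.6857 / 2.704 = 2.4725

2.47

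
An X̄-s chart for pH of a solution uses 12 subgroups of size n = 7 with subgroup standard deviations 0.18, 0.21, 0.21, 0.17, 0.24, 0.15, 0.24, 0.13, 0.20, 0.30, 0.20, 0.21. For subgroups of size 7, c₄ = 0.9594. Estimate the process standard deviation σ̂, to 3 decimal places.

s̄ = (0.18 + 0.21 + 0.21 + 0.17 + 0.24 + 0.15 + 0.24 + 0.13 + 0.20 + 0.30 + 0.20 + 0.21) / 12 = 0.2033
σ̂ = s̄ / c₄ = 0.2033 / 0.9594 = 0.2119

0.212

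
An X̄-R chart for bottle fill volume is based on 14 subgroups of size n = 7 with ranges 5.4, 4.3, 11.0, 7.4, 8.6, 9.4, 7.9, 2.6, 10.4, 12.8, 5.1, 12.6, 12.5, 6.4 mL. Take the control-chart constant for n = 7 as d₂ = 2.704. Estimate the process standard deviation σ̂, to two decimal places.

R̄ = (5.4 + 4.3 + 11.0 + 7.4 + 8.6 + 9.4 + 7.9 + 2.6 + 10.4 + 12.8 + 5.1 + 12.6 + 12.5 + 6.4) / 14 = 8.3143
σ̂ = R̄ / d₂ = 8.3143 / 2.704 = 3.0748

3.07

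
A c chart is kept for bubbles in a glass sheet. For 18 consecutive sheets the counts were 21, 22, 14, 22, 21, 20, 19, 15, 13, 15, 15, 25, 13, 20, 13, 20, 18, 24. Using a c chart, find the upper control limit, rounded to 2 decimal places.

c̄ = (21 + 22 + 14 + 22 + 21 + 20 + 19 + 15 + 13 + 15 + 15 + 25 + 13 + 20 + 13 + 20 + 18 + 24) / 18 = 330 / 18 = 18.3333
UCL = c̄ + 3√c̄ = 18.3333 + 3 × √18.3333 = 18.3333 + 3 × 4.2817 = 31.1786

31.18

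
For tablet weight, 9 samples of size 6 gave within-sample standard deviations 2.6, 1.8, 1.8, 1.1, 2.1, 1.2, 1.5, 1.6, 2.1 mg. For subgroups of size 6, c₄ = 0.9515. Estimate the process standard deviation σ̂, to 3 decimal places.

1.845

s̄ = (2.6 + 1.8 + 1.8 + 1.1 + 2.1 + 1.2 + 1.5 + 1.6 + 2.1) / 9 = 1.7556
σ̂ = s̄ / c₄ = 1.7556 / 0.9515 = 1.8450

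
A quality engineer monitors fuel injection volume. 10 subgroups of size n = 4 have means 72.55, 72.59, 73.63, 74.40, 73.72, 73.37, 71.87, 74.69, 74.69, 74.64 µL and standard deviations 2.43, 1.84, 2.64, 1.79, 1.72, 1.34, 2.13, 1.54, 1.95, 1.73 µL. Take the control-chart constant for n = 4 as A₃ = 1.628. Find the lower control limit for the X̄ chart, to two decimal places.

X̄̄ = (72.55 + 72.59 + 73.63 + 74.40 + 73.72 + 73.37 + 71.87 + 74.69 + 74.69 + 74.64) / 10 = 73.6150
s̄ = (2.43 + 1.84 + 2.64 + 1.79 + 1.72 + 1.34 + 2.13 + 1.54 + 1.95 + 1.73) / 10 = 1.9110
LCL = X̄̄ − A₃·s̄ = 73.6150 − 1.628 × 1.9110 = 70.5039

70.50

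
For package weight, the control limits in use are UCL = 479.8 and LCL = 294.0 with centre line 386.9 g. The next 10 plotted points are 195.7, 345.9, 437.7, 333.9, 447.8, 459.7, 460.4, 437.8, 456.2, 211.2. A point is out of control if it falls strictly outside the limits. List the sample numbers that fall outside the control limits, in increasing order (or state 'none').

Compare each point to [294.0, 479.8]: sample 1 = 195.7 < LCL; sample 10 = 211.2 < LCL.

1, 10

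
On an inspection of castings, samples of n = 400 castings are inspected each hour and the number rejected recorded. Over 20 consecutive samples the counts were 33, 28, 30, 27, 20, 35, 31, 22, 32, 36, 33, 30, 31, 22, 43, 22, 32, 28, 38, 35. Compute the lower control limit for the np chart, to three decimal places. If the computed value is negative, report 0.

14.500

p̄ = Σdᵢ / (k·n) = 608 / (20 × 400) = 0.07600
LCL = np̄ − 3·√(np̄(1−p̄)) = 30.4000 − 3 × 5.3000 = 14.5001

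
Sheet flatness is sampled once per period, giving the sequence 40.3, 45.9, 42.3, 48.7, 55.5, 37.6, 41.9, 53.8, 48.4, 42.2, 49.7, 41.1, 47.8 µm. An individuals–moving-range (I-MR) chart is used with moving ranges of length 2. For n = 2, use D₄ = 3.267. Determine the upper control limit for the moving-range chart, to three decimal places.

Moving ranges: 5.6, 3.6, 6.4, 6.8, 17.9, 4.3, 11.9, 5.4, 6.2, 7.5, 8.6, 6.7; M̄R̄ = 90.9000 / 12 = 7.5750
UCL_MR = D₄·M̄R̄ = 3.267 × 7.5750 = 24.7475

24.748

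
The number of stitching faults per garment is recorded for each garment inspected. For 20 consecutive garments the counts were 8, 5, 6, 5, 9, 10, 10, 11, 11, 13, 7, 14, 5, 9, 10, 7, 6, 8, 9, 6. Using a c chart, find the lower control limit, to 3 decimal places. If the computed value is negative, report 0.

c̄ = (8 + 5 + 6 + 5 + 9 + 10 + 10 + 11 + 11 + 13 + 7 + 14 + 5 + 9 + 10 + 7 + 6 + 8 + 9 + 6) / 20 = 169 / 20 = 8.4500
LCL = c̄ − 3√c̄ = 8.4500 − 3 × 2.9069 = -0.2707 → 0 (cannot be negative)

0.000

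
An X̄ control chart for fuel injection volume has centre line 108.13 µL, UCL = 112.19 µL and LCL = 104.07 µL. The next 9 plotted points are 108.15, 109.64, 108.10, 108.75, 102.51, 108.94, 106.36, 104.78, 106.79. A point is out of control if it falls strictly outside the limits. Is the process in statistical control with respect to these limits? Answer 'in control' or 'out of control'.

Compare each point to [104.07, 112.19]: sample 5 = 102.51 < LCL.

out of control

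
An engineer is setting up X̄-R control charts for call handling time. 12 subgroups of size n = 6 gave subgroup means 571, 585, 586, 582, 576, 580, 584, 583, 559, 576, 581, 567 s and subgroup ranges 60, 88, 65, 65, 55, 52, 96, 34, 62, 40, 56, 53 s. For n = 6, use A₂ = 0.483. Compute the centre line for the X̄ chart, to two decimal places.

X̄̄ = (571 + 585 + 586 + 582 + 576 + 580 + 584 + 583 + 559 + 576 + 581 + 567) / 12 = 6930.0000 / 12 = 577.5000
CL = X̄̄ = 577.5000

577.50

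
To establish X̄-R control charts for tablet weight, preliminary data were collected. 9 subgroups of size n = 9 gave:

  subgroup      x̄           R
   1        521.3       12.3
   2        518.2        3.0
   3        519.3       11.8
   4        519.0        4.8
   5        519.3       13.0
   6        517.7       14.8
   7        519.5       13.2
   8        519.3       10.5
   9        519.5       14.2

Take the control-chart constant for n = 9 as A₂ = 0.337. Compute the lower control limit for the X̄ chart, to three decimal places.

X̄̄ = (521.3 + 518.2 + 519.3 + 519.0 + 519.3 + 517.7 + 519.5 + 519.3 + 519.5) / 9 = 4673.1000 / 9 = 519.2333
R̄ = (12.3 + 3.0 + 11.8 + 4.8 + 13.0 + 14.8 + 13.2 + 10.5 + 14.2) / 9 = 97.6000 / 9 = 10.8444
LCL = X̄̄ − A₂·R̄ = 519.2333 − 0.337 × 10.8444 = 515.5788

515.579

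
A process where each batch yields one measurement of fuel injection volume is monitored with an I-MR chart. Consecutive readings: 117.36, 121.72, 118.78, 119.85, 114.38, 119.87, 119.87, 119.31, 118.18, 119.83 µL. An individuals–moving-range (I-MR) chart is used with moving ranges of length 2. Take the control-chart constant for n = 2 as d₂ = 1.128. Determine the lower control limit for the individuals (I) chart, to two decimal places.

112.22

X̄ = (117.36 + 121.72 + 118.78 + 119.85 + 114.38 + 119.87 + 119.87 + 119.31 + 118.18 + 119.83) / 10 = 118.9150
Moving ranges: 4.36, 2.94, 1.07, 5.47, 5.49, 0.00, 0.56, 1.13, 1.65; M̄R̄ = 22.6700 / 9 = 2.5189
LCL = X̄ − 3·M̄R̄/d₂ = 118.9150 − 3 × 2.5189 / 1.128 = 112.2158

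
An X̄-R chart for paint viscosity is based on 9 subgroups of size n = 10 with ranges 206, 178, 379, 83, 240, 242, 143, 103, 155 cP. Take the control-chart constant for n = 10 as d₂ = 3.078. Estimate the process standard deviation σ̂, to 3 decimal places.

62.414

R̄ = (206 + 178 + 379 + 83 + 240 + 242 + 143 + 103 + 155) / 9 = 192.1111
σ̂ = R̄ / d₂ = 192.1111 / 3.078 = 62.4143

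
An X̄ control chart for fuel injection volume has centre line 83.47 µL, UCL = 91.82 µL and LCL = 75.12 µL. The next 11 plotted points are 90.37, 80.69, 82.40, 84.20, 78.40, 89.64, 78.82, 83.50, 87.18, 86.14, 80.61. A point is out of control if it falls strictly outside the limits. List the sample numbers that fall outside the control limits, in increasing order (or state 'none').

none

All 11 points lie within [75.12, 91.82].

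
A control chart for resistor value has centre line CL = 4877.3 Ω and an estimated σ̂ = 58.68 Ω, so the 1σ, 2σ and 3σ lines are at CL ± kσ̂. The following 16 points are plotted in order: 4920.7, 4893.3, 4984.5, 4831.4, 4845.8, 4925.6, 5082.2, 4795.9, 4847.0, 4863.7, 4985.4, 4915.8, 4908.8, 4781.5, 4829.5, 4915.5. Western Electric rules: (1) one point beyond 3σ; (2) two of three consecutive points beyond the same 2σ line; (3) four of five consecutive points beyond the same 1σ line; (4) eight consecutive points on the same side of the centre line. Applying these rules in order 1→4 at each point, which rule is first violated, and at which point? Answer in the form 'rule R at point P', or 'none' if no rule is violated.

Zone of each point (C = within 1σ̂, B = 1σ̂–2σ̂, A = 2σ̂–3σ̂, * = beyond 3σ̂; sign = side of CL): 1:+C, 2:+C, 3:+B, 4:-C, 5:-C, 6:+C, 7:+*, 8:-B, 9:-C, 10:-C, 11:+B, 12:+C, 13:+C, 14:-B, 15:-C, 16:+C
Rule 1 (one point beyond the 3σ limits) is satisfied at point 7.

rule 1 at point 7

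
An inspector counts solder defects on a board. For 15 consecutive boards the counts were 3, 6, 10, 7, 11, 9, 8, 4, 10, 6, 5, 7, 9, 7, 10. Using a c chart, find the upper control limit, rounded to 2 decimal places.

c̄ = (3 + 6 + 10 + 7 + 11 + 9 + 8 + 4 + 10 + 6 + 5 + 7 + 9 + 7 + 10) / 15 = 112 / 15 = 7.4667
UCL = c̄ + 3√c̄ = 7.4667 + 3 × √7.4667 = 7.4667 + 3 × 2.7325 = 15.6642

15.66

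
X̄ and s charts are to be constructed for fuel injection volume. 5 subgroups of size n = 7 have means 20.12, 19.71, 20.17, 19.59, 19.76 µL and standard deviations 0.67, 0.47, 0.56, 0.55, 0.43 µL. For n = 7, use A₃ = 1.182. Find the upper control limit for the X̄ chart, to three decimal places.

X̄̄ = (20.12 + 19.71 + 20.17 + 19.59 + 19.76) / 5 = 19.8700
s̄ = (0.67 + 0.47 + 0.56 + 0.55 + 0.43) / 5 = 0.5360
UCL = X̄̄ + A₃·s̄ = 19.8700 + 1.182 × 0.5360 = 20.5036

20.504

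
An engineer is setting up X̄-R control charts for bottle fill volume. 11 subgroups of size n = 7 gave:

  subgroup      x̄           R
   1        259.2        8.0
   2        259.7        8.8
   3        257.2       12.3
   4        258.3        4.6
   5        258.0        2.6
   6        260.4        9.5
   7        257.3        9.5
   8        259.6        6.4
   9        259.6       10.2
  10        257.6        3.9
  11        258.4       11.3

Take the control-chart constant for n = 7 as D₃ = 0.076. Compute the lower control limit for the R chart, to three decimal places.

R̄ = (8.0 + 8.8 + 12.3 + 4.6 + 2.6 + 9.5 + 9.5 + 6.4 + 10.2 + 3.9 + 11.3) / 11 = 87.1000 / 11 = 7.9182
LCL_R = D₃·R̄ = 0.076 × 7.9182 = 0.6018

0.602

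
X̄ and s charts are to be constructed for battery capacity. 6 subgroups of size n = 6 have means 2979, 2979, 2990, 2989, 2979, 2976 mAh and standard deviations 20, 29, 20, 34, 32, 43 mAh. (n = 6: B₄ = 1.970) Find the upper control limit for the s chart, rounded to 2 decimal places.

s̄ = (20 + 29 + 20 + 34 + 32 + 43) / 6 = 29.6667
UCL_s = B₄·s̄ = 1.970 × 29.6667 = 58.4433

58.44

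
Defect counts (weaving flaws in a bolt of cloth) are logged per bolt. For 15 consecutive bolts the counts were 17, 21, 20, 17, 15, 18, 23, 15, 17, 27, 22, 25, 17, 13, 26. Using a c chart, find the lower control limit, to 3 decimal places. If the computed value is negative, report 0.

6.274

c̄ = (17 + 21 + 20 + 17 + 15 + 18 + 23 + 15 + 17 + 27 + 22 + 25 + 17 + 13 + 26) / 15 = 293 / 15 = 19.5333
LCL = c̄ − 3√c̄ = 19.5333 − 3 × 4.4197 = 6.2744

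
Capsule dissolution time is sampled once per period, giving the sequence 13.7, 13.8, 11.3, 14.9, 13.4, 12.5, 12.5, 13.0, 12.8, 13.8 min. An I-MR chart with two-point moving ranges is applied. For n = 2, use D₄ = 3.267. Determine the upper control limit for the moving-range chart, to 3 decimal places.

Moving ranges: 0.1, 2.5, 3.6, 1.5, 0.9, 0.0, 0.5, 0.2, 1.0; M̄R̄ = 10.3000 / 9 = 1.1444
UCL_MR = D₄·M̄R̄ = 3.267 × 1.1444 = 3.7389

3.739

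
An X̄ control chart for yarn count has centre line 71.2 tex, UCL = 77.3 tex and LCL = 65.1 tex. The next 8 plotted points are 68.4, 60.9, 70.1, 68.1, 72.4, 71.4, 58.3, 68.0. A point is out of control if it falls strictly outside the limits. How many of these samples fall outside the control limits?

2

Compare each point to [65.1, 77.3]: sample 2 = 60.9 < LCL; sample 7 = 58.3 < LCL.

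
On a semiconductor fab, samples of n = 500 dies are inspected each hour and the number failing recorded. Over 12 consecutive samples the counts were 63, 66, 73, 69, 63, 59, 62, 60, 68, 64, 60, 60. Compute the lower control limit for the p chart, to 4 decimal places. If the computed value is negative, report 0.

p̄ = Σdᵢ / (k·n) = 767 / (12 × 500) = 0.12783
LCL = p̄ − 3·√(p̄(1−p̄)/n) = 0.12783 − 3 × 0.01493 = 0.08304

0.0830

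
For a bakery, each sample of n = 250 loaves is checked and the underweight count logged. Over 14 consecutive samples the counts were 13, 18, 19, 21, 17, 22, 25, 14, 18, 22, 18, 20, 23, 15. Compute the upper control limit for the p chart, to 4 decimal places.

p̄ = Σdᵢ / (k·n) = 265 / (14 × 250) = 0.07571
UCL = p̄ + 3·√(p̄(1−p̄)/n) = 0.07571 + 3 × √(0.07571×0.92429/250) = 0.07571 + 3 × 0.01673 = 0.12591

0.1259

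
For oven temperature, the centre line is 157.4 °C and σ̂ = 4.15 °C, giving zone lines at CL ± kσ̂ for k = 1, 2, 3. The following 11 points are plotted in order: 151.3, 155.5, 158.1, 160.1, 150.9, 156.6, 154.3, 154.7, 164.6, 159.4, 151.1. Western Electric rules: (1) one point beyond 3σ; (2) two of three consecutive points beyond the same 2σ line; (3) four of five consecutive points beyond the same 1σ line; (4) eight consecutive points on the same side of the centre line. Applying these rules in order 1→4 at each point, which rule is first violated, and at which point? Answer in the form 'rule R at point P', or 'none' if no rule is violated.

Zone of each point (C = within 1σ̂, B = 1σ̂–2σ̂, A = 2σ̂–3σ̂, * = beyond 3σ̂; sign = side of CL): 1:-B, 2:-C, 3:+C, 4:+C, 5:-B, 6:-C, 7:-C, 8:-C, 9:+B, 10:+C, 11:-B
No rule fires across all 11 points.

none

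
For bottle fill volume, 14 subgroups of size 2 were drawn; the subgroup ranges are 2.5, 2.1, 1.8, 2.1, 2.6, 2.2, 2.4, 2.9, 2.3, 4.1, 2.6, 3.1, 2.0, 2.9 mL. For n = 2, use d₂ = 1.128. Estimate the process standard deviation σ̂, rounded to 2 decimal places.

2.25

R̄ = (2.5 + 2.1 + 1.8 + 2.1 + 2.6 + 2.2 + 2.4 + 2.9 + 2.3 + 4.1 + 2.6 + 3.1 + 2.0 + 2.9) / 14 = 2.5429
σ̂ = R̄ / d₂ = 2.5429 / 1.128 = 2.2543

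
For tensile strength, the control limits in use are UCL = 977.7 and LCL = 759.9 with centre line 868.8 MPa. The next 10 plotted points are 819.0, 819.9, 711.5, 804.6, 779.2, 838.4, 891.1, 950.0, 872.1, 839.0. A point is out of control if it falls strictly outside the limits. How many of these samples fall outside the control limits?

Compare each point to [759.9, 977.7]: sample 3 = 711.5 < LCL.

1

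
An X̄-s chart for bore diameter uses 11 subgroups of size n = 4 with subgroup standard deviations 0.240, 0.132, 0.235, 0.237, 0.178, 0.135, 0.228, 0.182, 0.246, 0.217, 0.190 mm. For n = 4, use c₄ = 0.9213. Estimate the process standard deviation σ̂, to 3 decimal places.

0.219

s̄ = (0.240 + 0.132 + 0.235 + 0.237 + 0.178 + 0.135 + 0.228 + 0.182 + 0.246 + 0.217 + 0.190) / 11 = 0.2018
σ̂ = s̄ / c₄ = 0.2018 / 0.9213 = 0.2191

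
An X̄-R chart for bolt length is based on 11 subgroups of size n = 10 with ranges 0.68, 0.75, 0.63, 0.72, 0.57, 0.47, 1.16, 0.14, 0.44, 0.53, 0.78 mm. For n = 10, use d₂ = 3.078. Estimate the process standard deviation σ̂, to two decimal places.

R̄ = (0.68 + 0.75 + 0.63 + 0.72 + 0.57 + 0.47 + 1.16 + 0.14 + 0.44 + 0.53 + 0.78) / 11 = 0.6245
σ̂ = R̄ / d₂ = 0.6245 / 3.078 = 0.2029

0.20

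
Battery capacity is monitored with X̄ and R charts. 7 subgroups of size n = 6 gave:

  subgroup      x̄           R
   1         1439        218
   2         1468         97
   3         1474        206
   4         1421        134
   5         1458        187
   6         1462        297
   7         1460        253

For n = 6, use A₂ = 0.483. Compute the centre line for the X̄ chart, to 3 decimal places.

X̄̄ = (1439 + 1468 + 1474 + 1421 + 1458 + 1462 + 1460) / 7 = 10182.0000 / 7 = 1454.5714
CL = X̄̄ = 1454.5714

1454.571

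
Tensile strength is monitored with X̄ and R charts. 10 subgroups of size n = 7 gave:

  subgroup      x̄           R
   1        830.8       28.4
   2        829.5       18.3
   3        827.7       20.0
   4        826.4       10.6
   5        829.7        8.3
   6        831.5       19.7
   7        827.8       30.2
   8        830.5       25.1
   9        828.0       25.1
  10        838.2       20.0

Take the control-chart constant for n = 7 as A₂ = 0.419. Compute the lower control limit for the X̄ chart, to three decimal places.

821.391

X̄̄ = (830.8 + 829.5 + 827.7 + 826.4 + 829.7 + 831.5 + 827.8 + 830.5 + 828.0 + 838.2) / 10 = 8300.1000 / 10 = 830.0100
R̄ = (28.4 + 18.3 + 20.0 + 10.6 + 8.3 + 19.7 + 30.2 + 25.1 + 25.1 + 20.0) / 10 = 205.7000 / 10 = 20.5700
LCL = X̄̄ − A₂·R̄ = 830.0100 − 0.419 × 20.5700 = 821.3912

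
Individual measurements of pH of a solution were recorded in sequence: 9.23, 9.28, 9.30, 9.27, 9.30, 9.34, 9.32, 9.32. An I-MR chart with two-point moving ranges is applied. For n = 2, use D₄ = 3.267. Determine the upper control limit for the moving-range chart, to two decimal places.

0.09

Moving ranges: 0.05, 0.02, 0.03, 0.03, 0.04, 0.02, 0.00; M̄R̄ = 0.1900 / 7 = 0.0271
UCL_MR = D₄·M̄R̄ = 3.267 × 0.0271 = 0.0887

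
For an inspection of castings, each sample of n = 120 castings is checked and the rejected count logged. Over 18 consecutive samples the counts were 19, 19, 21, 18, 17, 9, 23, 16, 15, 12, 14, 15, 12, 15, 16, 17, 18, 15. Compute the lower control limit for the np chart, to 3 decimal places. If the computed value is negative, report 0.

4.946

p̄ = Σdᵢ / (k·n) = 291 / (18 × 120) = 0.13472
LCL = np̄ − 3·√(np̄(1−p̄)) = 16.1667 − 3 × 3.7401 = 4.9462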